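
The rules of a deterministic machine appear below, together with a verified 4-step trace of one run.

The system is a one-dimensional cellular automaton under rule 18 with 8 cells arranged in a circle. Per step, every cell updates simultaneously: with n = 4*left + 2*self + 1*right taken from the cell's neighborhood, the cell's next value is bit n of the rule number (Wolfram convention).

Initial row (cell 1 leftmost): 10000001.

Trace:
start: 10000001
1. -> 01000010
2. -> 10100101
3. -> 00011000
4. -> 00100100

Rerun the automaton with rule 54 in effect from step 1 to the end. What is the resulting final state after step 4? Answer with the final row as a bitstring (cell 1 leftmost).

00100100

(re-executing steps 1..4 under rule 54; state before step 1: 10000001)
1. -> 01000010
2. -> 11100111
3. -> 00011000
4. -> 00100100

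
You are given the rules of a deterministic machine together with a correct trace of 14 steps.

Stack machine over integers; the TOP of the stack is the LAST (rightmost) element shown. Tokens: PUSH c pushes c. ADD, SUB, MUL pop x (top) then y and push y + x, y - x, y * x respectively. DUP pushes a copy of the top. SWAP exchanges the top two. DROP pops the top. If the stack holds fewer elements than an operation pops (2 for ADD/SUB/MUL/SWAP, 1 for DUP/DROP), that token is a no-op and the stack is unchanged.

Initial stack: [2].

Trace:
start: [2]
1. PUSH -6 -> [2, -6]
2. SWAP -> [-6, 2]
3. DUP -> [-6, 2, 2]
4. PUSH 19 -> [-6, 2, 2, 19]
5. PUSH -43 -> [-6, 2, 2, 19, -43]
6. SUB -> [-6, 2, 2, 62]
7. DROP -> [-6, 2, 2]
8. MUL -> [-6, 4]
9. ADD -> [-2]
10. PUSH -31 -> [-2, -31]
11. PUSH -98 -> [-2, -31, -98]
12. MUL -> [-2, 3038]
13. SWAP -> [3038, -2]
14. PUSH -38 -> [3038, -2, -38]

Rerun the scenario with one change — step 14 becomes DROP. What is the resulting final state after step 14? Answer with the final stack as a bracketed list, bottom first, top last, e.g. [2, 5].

(re-executing from step 14 with the substitution; state before step 14: [3038, -2])
14. DROP -> [3038]

[3038]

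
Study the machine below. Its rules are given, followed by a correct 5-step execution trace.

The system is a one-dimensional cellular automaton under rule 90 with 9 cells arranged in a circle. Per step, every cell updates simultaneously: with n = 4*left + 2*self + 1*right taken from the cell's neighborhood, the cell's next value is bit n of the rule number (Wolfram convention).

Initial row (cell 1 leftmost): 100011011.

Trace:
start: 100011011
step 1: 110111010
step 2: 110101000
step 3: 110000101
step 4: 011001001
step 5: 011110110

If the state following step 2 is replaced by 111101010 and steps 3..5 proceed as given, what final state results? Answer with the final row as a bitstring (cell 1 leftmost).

state after step 2 := 111101010
step 3: 100100000
step 4: 011010001
step 5: 011001010

011001010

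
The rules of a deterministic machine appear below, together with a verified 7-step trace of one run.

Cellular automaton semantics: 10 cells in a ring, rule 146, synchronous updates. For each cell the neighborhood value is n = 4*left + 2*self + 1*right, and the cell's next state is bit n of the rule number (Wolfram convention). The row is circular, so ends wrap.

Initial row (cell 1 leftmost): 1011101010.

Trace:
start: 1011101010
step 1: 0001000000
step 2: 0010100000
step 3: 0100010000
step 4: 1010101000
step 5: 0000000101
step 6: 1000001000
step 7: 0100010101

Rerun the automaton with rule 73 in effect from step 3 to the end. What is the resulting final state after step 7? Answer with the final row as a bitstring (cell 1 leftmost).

(re-executing steps 3..7 under rule 73; state before step 3: 0010100000)
step 3: 1000001111
step 4: 1011101000
step 5: 0010100010
step 6: 1000001000
step 7: 0011100010

0011100010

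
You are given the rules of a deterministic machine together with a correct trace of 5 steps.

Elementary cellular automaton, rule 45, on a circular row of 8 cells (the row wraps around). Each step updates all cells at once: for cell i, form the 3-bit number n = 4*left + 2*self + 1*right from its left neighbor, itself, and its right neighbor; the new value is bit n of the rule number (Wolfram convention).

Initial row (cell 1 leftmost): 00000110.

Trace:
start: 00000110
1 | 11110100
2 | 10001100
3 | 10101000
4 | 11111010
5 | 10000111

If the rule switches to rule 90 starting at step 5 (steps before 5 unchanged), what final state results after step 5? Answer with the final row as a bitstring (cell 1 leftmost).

(re-executing step 5 under rule 90; state before step 5: 11111010)
5 | 10001000

10001000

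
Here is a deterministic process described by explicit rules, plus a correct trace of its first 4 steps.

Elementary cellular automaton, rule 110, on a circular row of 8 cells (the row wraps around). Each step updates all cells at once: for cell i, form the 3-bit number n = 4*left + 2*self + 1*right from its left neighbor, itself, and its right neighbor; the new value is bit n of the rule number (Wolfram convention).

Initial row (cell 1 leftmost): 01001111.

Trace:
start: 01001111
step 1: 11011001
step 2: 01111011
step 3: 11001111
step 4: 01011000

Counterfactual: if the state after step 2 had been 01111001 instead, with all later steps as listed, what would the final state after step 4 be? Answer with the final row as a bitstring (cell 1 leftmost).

01011110

state after step 2 := 01111001
step 3: 11001011
step 4: 01011110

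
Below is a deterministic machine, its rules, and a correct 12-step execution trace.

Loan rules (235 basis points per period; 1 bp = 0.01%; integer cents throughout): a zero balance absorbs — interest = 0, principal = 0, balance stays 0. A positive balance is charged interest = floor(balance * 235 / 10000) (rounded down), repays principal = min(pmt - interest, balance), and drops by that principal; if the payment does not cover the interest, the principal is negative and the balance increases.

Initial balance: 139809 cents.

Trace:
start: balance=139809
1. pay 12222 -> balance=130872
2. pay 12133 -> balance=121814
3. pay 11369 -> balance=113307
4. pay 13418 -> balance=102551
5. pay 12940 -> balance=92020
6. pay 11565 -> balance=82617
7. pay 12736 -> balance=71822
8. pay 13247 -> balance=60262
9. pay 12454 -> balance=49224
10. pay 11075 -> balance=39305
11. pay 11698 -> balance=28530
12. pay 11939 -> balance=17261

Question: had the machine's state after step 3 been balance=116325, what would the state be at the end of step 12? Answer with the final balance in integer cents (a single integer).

state after step 3 := balance=116325
4. pay 13418 -> balance=105640
5. pay 12940 -> balance=95182
6. pay 11565 -> balance=85853
7. pay 12736 -> balance=75134
8. pay 13247 -> balance=63652
9. pay 12454 -> balance=52693
10. pay 11075 -> balance=42856
11. pay 11698 -> balance=32165
12. pay 11939 -> balance=20981

20981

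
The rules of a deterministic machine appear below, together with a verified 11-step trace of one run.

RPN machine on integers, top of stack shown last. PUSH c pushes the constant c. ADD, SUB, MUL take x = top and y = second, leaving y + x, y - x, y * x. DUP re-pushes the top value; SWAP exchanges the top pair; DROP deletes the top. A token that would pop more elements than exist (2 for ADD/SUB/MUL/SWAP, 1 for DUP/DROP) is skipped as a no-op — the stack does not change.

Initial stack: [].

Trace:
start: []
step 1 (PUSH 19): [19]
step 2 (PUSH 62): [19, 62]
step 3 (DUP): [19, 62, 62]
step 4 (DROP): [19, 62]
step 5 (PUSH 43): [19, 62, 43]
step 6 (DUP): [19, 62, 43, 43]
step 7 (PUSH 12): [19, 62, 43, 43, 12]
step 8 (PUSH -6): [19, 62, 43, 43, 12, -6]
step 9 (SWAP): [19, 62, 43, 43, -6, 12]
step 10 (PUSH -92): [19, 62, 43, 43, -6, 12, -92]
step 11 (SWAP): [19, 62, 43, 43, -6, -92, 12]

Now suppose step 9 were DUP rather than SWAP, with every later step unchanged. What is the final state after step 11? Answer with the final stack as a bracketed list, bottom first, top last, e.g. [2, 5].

[19, 62, 43, 43, 12, -6, -92, -6]

(re-executing from step 9 with the substitution; state before step 9: [19, 62, 43, 43, 12, -6])
step 9 (DUP): [19, 62, 43, 43, 12, -6, -6]
step 10 (PUSH -92): [19, 62, 43, 43, 12, -6, -6, -92]
step 11 (SWAP): [19, 62, 43, 43, 12, -6, -92, -6]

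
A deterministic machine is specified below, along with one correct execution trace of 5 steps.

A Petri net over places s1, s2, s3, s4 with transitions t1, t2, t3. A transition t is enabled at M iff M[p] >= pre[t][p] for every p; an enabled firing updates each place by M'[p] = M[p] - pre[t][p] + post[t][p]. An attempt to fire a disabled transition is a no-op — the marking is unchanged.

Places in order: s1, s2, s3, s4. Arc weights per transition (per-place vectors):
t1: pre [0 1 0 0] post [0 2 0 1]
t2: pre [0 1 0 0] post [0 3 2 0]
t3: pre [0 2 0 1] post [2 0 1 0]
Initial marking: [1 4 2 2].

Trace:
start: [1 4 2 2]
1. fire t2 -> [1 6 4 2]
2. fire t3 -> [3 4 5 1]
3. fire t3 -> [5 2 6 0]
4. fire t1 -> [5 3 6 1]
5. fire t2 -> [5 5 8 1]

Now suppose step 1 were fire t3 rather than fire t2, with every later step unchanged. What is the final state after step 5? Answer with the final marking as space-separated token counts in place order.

(re-executing from step 1 with the substitution; state before step 1: [1 4 2 2])
1. fire t3 -> [3 2 3 1]
2. fire t3 -> [5 0 4 0]
3. fire t3 -> [5 0 4 0]
4. fire t1 -> [5 0 4 0]
5. fire t2 -> [5 0 4 0]

5 0 4 0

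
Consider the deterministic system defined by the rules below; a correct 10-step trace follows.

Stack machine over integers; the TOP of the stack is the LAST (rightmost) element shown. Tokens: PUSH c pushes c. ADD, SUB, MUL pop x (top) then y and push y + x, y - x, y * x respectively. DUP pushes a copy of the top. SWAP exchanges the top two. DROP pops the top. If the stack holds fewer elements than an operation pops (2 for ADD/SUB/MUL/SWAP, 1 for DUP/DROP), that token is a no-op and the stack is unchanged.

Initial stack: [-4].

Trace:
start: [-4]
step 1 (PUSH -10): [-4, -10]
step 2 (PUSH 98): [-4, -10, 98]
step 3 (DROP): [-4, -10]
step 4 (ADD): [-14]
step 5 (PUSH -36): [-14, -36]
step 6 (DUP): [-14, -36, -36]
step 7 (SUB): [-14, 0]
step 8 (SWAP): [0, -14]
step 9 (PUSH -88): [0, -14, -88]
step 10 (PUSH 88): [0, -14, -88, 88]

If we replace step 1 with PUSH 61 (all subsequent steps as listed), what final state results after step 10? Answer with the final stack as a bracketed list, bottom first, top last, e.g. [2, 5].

(re-executing from step 1 with the substitution; state before step 1: [-4])
step 1 (PUSH 61): [-4, 61]
step 2 (PUSH 98): [-4, 61, 98]
step 3 (DROP): [-4, 61]
step 4 (ADD): [57]
step 5 (PUSH -36): [57, -36]
step 6 (DUP): [57, -36, -36]
step 7 (SUB): [57, 0]
step 8 (SWAP): [0, 57]
step 9 (PUSH -88): [0, 57, -88]
step 10 (PUSH 88): [0, 57, -88, 88]

[0, 57, -88, 88]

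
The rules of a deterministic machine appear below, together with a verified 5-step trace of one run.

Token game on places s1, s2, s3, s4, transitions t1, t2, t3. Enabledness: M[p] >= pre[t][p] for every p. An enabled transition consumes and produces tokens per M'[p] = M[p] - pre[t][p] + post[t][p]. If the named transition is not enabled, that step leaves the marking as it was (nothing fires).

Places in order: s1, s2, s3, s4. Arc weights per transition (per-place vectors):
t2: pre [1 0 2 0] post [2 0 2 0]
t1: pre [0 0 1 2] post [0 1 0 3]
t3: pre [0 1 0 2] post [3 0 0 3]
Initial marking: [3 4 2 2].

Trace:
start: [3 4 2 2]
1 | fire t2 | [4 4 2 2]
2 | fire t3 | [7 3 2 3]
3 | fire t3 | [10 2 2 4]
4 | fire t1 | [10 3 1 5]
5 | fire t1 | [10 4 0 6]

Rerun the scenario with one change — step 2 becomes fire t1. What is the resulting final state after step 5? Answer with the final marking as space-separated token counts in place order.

(re-executing from step 2 with the substitution; state before step 2: [4 4 2 2])
2 | fire t1 | [4 5 1 3]
3 | fire t3 | [7 4 1 4]
4 | fire t1 | [7 5 0 5]
5 | fire t1 | [7 5 0 5]

7 5 0 5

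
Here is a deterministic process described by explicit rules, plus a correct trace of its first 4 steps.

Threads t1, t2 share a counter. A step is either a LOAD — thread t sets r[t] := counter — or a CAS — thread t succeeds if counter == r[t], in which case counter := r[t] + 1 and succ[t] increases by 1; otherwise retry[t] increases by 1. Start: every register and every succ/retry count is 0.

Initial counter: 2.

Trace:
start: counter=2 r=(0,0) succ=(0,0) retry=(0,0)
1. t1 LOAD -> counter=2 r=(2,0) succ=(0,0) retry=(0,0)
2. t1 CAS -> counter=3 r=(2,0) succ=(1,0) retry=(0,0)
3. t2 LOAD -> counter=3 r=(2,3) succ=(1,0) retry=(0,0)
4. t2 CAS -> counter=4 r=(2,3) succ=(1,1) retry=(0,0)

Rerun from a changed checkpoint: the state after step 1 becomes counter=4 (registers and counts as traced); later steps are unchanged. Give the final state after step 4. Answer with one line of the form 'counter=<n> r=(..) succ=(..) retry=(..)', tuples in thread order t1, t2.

state after step 1 := counter=4 r=(2,0) succ=(0,0) retry=(0,0)
2. t1 CAS -> counter=4 r=(2,0) succ=(0,0) retry=(1,0)
3. t2 LOAD -> counter=4 r=(2,4) succ=(0,0) retry=(1,0)
4. t2 CAS -> counter=5 r=(2,4) succ=(0,1) retry=(1,0)

counter=5 r=(2,4) succ=(0,1) retry=(1,0)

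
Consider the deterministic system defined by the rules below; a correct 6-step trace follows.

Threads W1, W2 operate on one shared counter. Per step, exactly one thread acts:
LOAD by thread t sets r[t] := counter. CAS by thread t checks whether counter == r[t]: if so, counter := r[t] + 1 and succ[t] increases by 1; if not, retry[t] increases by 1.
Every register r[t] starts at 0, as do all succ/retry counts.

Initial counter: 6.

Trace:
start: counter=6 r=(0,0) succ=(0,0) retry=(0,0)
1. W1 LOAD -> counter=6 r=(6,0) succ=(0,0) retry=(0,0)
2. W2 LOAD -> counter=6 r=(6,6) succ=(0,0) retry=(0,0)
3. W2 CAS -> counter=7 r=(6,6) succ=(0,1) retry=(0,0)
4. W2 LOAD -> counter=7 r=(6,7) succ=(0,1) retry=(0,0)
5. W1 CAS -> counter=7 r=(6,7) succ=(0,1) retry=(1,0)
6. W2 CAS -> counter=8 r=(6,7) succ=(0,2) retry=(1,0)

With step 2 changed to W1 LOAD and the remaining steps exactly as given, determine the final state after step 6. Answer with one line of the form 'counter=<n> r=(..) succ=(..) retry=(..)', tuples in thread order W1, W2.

counter=7 r=(6,6) succ=(1,0) retry=(0,2)

(re-executing from step 2 with the substitution; state before step 2: counter=6 r=(6,0) succ=(0,0) retry=(0,0))
2. W1 LOAD -> counter=6 r=(6,0) succ=(0,0) retry=(0,0)
3. W2 CAS -> counter=6 r=(6,0) succ=(0,0) retry=(0,1)
4. W2 LOAD -> counter=6 r=(6,6) succ=(0,0) retry=(0,1)
5. W1 CAS -> counter=7 r=(6,6) succ=(1,0) retry=(0,1)
6. W2 CAS -> counter=7 r=(6,6) succ=(1,0) retry=(0,2)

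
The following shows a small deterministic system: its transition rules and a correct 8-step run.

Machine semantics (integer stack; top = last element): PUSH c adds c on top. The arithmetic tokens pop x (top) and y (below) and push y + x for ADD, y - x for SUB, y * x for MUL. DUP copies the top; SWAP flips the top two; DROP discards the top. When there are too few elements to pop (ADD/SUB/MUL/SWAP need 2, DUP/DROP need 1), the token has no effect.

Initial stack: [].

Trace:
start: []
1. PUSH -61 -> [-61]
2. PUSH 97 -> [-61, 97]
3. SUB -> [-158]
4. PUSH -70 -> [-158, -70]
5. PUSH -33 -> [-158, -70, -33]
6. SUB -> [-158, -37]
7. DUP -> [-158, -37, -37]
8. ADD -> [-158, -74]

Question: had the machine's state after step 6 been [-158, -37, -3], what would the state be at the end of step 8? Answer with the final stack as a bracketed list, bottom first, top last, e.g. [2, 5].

[-158, -37, -6]

state after step 6 := [-158, -37, -3]
7. DUP -> [-158, -37, -3, -3]
8. ADD -> [-158, -37, -6]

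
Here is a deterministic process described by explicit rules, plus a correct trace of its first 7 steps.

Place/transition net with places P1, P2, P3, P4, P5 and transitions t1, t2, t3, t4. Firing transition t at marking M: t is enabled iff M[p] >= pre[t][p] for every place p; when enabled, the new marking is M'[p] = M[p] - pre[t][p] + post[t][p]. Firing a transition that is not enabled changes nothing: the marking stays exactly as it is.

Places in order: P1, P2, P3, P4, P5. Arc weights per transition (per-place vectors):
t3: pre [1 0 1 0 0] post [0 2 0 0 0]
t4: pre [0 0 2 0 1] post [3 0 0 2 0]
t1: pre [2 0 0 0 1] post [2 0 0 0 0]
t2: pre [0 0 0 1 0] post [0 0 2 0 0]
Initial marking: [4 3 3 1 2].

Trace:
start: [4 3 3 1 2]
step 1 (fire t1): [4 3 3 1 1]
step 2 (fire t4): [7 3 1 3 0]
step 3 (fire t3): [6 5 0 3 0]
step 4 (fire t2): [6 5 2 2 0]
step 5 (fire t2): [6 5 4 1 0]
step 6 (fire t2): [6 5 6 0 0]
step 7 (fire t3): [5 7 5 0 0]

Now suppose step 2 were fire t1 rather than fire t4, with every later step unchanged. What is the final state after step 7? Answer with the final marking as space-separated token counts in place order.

(re-executing from step 2 with the substitution; state before step 2: [4 3 3 1 1])
step 2 (fire t1): [4 3 3 1 0]
step 3 (fire t3): [3 5 2 1 0]
step 4 (fire t2): [3 5 4 0 0]
step 5 (fire t2): [3 5 4 0 0]
step 6 (fire t2): [3 5 4 0 0]
step 7 (fire t3): [2 7 3 0 0]

2 7 3 0 0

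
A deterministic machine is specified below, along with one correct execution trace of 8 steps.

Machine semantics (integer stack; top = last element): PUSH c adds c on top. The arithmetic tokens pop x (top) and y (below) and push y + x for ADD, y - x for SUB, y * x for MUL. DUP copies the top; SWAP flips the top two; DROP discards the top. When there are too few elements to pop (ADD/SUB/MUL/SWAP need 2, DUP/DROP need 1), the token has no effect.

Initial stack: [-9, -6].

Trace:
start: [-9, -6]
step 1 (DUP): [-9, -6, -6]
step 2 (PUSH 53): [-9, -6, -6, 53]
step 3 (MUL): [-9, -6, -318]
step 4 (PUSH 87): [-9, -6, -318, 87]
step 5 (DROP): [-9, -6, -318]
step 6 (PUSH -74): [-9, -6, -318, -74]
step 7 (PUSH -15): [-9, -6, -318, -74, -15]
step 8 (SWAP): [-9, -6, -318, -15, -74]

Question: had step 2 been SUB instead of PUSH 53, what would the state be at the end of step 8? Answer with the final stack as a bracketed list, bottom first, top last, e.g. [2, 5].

[0, -15, -74]

(re-executing from step 2 with the substitution; state before step 2: [-9, -6, -6])
step 2 (SUB): [-9, 0]
step 3 (MUL): [0]
step 4 (PUSH 87): [0, 87]
step 5 (DROP): [0]
step 6 (PUSH -74): [0, -74]
step 7 (PUSH -15): [0, -74, -15]
step 8 (SWAP): [0, -15, -74]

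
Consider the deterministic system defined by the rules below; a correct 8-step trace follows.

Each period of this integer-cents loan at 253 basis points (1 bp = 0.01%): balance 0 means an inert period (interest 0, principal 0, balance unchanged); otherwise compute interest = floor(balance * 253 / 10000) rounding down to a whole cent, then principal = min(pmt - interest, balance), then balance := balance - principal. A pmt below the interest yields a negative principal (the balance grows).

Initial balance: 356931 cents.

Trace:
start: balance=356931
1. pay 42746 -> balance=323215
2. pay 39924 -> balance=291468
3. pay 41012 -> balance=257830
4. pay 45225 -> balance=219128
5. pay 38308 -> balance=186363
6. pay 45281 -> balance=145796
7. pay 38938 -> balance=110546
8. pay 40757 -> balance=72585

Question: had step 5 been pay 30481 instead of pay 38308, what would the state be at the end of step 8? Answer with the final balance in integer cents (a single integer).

(re-executing from step 5 with the substitution; state before step 5: balance=219128)
5. pay 30481 -> balance=194190
6. pay 45281 -> balance=153822
7. pay 38938 -> balance=118775
8. pay 40757 -> balance=81023

81023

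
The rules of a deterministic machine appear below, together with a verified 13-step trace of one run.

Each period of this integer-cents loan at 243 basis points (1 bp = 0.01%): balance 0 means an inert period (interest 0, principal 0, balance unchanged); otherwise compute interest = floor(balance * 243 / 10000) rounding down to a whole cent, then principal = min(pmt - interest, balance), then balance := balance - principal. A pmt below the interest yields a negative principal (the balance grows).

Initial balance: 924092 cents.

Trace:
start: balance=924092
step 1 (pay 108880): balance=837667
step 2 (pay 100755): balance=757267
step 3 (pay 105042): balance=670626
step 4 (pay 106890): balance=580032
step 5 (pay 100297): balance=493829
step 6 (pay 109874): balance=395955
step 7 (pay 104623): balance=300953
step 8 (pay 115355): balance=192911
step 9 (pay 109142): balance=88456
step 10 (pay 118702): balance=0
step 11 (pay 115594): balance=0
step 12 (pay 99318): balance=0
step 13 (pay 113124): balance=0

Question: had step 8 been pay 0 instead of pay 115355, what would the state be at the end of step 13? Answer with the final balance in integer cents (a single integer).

(re-executing from step 8 with the substitution; state before step 8: balance=300953)
step 8 (pay 0): balance=308266
step 9 (pay 109142): balance=206614
step 10 (pay 118702): balance=92932
step 11 (pay 115594): balance=0
step 12 (pay 99318): balance=0
step 13 (pay 113124): balance=0

0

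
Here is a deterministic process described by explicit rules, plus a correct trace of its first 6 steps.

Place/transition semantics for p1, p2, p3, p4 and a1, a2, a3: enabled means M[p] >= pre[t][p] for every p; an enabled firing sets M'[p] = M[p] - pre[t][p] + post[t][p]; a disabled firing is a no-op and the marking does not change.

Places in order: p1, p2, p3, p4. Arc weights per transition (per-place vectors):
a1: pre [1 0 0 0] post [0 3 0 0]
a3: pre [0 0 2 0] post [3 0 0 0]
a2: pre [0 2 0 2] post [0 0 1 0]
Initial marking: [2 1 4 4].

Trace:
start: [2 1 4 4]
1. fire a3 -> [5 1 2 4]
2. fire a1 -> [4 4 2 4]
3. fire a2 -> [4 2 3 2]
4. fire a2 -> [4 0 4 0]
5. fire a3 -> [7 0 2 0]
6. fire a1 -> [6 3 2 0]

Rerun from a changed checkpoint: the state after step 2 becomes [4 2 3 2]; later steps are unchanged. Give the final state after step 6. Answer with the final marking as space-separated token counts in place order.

state after step 2 := [4 2 3 2]
3. fire a2 -> [4 0 4 0]
4. fire a2 -> [4 0 4 0]
5. fire a3 -> [7 0 2 0]
6. fire a1 -> [6 3 2 0]

6 3 2 0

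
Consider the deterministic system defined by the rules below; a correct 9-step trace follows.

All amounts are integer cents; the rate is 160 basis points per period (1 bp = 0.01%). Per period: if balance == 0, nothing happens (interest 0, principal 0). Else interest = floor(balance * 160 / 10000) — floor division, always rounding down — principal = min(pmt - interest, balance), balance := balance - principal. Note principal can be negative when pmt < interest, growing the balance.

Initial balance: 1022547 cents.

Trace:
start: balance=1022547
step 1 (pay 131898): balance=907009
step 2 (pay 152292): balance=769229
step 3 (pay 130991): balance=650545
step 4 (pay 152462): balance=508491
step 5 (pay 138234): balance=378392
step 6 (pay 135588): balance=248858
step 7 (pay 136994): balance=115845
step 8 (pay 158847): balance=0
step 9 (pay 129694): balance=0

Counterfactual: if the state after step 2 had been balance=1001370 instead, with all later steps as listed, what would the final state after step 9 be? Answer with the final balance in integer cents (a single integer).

87921

state after step 2 := balance=1001370
step 3 (pay 130991): balance=886400
step 4 (pay 152462): balance=748120
step 5 (pay 138234): balance=621855
step 6 (pay 135588): balance=496216
step 7 (pay 136994): balance=367161
step 8 (pay 158847): balance=214188
step 9 (pay 129694): balance=87921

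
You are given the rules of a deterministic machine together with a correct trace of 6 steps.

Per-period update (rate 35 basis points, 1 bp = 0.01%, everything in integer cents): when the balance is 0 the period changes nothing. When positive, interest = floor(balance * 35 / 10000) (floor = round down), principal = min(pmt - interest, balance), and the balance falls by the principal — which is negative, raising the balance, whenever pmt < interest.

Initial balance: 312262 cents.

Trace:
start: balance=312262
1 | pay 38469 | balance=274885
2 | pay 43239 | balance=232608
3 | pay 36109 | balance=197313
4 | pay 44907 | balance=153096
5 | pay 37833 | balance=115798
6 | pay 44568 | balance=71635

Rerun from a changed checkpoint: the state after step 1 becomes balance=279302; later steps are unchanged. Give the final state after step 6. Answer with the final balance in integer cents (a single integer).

state after step 1 := balance=279302
2 | pay 43239 | balance=237040
3 | pay 36109 | balance=201760
4 | pay 44907 | balance=157559
5 | pay 37833 | balance=120277
6 | pay 44568 | balance=76129

76129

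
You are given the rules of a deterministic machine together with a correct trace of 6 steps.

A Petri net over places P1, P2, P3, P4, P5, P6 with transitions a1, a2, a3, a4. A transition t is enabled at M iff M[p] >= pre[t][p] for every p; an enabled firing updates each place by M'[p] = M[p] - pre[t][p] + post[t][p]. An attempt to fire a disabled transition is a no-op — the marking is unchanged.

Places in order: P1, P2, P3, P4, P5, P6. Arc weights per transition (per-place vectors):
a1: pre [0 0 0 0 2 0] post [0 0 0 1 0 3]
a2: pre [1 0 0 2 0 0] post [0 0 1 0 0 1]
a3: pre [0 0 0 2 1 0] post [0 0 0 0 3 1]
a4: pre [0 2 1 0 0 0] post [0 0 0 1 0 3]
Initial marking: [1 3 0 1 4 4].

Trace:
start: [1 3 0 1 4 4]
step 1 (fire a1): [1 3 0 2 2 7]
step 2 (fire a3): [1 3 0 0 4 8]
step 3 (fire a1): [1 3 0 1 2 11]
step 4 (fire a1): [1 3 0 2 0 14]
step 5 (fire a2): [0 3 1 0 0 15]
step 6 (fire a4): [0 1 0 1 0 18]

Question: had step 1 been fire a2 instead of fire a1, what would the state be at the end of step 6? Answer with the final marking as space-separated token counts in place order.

0 1 0 2 0 14

(re-executing from step 1 with the substitution; state before step 1: [1 3 0 1 4 4])
step 1 (fire a2): [1 3 0 1 4 4]
step 2 (fire a3): [1 3 0 1 4 4]
step 3 (fire a1): [1 3 0 2 2 7]
step 4 (fire a1): [1 3 0 3 0 10]
step 5 (fire a2): [0 3 1 1 0 11]
step 6 (fire a4): [0 1 0 2 0 14]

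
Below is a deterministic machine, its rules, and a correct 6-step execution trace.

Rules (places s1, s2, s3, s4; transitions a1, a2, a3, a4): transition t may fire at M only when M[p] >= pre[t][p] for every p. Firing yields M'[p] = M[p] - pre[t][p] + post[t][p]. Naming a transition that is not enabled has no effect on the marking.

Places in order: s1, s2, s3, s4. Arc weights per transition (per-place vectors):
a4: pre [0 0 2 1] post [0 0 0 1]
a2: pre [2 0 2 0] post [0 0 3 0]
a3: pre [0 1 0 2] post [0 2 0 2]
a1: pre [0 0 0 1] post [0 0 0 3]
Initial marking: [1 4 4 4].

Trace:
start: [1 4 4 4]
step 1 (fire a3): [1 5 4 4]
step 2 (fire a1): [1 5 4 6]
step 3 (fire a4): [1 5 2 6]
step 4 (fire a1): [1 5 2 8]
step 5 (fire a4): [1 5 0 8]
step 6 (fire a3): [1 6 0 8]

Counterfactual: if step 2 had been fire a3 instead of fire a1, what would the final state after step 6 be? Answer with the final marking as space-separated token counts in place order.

(re-executing from step 2 with the substitution; state before step 2: [1 5 4 4])
step 2 (fire a3): [1 6 4 4]
step 3 (fire a4): [1 6 2 4]
step 4 (fire a1): [1 6 2 6]
step 5 (fire a4): [1 6 0 6]
step 6 (fire a3): [1 7 0 6]

1 7 0 6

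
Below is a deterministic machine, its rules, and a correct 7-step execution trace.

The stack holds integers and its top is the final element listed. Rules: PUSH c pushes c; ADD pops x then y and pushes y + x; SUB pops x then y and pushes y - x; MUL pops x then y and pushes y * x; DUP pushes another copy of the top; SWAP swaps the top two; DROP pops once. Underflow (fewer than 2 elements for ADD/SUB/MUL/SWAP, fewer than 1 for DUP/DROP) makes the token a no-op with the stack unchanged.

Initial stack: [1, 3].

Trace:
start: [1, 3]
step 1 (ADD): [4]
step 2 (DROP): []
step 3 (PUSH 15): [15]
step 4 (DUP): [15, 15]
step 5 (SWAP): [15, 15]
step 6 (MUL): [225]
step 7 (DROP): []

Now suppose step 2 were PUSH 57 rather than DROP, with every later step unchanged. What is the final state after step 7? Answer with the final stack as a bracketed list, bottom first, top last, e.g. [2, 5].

[4, 57]

(re-executing from step 2 with the substitution; state before step 2: [4])
step 2 (PUSH 57): [4, 57]
step 3 (PUSH 15): [4, 57, 15]
step 4 (DUP): [4, 57, 15, 15]
step 5 (SWAP): [4, 57, 15, 15]
step 6 (MUL): [4, 57, 225]
step 7 (DROP): [4, 57]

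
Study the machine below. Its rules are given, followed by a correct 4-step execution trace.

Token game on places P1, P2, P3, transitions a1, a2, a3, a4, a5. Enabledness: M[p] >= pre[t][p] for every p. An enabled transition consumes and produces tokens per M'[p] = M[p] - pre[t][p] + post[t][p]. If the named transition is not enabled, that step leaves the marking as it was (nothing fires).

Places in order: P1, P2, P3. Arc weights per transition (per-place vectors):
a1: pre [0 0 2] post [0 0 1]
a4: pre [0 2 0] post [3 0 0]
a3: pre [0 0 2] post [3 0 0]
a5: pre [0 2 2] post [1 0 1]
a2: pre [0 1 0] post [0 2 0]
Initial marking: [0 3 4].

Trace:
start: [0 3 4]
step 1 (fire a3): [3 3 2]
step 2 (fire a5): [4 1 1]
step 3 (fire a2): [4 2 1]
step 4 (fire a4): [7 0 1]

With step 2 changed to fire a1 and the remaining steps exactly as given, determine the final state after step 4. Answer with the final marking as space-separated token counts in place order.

(re-executing from step 2 with the substitution; state before step 2: [3 3 2])
step 2 (fire a1): [3 3 1]
step 3 (fire a2): [3 4 1]
step 4 (fire a4): [6 2 1]

6 2 1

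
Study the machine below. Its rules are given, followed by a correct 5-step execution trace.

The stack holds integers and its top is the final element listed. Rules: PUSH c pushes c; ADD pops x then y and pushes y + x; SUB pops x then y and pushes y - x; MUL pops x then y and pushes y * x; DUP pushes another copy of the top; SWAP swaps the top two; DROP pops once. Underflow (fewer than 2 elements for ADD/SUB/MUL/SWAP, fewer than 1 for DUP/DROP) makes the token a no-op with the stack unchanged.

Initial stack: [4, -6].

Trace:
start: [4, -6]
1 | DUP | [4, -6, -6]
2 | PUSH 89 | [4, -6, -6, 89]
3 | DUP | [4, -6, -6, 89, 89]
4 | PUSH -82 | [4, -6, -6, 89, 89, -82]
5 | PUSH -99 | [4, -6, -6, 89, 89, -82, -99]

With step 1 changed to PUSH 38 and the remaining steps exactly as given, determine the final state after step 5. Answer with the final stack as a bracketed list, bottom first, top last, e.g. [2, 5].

(re-executing from step 1 with the substitution; state before step 1: [4, -6])
1 | PUSH 38 | [4, -6, 38]
2 | PUSH 89 | [4, -6, 38, 89]
3 | DUP | [4, -6, 38, 89, 89]
4 | PUSH -82 | [4, -6, 38, 89, 89, -82]
5 | PUSH -99 | [4, -6, 38, 89, 89, -82, -99]

[4, -6, 38, 89, 89, -82, -99]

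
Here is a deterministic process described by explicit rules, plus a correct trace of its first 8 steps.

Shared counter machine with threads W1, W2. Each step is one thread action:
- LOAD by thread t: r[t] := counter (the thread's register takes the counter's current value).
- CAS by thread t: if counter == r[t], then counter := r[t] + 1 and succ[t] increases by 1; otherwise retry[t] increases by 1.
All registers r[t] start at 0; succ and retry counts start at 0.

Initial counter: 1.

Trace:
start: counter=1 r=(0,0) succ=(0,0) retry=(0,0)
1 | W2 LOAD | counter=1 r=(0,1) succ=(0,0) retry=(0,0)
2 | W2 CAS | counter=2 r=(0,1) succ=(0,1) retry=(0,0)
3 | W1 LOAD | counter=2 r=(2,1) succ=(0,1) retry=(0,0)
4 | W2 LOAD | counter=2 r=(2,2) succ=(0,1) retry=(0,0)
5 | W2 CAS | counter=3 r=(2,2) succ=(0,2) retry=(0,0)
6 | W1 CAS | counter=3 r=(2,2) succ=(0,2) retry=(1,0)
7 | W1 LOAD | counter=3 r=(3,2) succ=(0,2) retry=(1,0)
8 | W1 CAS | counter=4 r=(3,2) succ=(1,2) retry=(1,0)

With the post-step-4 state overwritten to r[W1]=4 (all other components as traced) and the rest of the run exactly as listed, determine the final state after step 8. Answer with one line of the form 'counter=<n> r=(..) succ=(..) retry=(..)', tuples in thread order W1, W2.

state after step 4 := counter=2 r=(4,2) succ=(0,1) retry=(0,0)
5 | W2 CAS | counter=3 r=(4,2) succ=(0,2) retry=(0,0)
6 | W1 CAS | counter=3 r=(4,2) succ=(0,2) retry=(1,0)
7 | W1 LOAD | counter=3 r=(3,2) succ=(0,2) retry=(1,0)
8 | W1 CAS | counter=4 r=(3,2) succ=(1,2) retry=(1,0)

counter=4 r=(3,2) succ=(1,2) retry=(1,0)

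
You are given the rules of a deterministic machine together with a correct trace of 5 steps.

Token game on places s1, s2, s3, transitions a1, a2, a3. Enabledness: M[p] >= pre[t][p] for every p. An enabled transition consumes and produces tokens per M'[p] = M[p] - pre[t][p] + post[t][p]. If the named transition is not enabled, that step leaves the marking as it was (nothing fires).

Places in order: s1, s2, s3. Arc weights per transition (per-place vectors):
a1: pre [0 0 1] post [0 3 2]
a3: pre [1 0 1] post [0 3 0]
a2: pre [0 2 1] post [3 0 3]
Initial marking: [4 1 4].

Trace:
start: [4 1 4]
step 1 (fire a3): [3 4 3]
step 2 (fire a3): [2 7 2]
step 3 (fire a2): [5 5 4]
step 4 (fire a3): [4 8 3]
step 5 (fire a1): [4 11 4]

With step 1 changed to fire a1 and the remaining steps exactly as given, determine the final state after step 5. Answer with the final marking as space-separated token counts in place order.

5 11 6

(re-executing from step 1 with the substitution; state before step 1: [4 1 4])
step 1 (fire a1): [4 4 5]
step 2 (fire a3): [3 7 4]
step 3 (fire a2): [6 5 6]
step 4 (fire a3): [5 8 5]
step 5 (fire a1): [5 11 6]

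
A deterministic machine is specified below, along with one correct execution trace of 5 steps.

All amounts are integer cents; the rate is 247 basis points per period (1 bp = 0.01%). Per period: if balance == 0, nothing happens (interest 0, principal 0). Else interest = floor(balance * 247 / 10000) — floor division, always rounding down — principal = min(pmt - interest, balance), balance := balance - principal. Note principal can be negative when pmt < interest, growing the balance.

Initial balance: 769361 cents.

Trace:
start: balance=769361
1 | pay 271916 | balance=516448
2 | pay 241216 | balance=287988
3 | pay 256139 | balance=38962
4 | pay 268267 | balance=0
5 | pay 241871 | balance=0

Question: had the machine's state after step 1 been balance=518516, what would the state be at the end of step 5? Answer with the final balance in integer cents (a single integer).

0

state after step 1 := balance=518516
2 | pay 241216 | balance=290107
3 | pay 256139 | balance=41133
4 | pay 268267 | balance=0
5 | pay 241871 | balance=0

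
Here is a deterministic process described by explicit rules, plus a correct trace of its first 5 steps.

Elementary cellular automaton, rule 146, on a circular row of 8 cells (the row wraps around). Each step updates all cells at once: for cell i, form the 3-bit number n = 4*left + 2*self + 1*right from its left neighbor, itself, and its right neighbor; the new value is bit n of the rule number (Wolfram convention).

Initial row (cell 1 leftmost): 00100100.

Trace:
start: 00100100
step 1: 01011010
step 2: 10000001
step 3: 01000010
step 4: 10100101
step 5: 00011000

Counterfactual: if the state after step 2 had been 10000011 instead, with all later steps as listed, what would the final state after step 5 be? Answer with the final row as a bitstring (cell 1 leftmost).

state after step 2 := 10000011
step 3: 01000101
step 4: 00101000
step 5: 01000100

01000100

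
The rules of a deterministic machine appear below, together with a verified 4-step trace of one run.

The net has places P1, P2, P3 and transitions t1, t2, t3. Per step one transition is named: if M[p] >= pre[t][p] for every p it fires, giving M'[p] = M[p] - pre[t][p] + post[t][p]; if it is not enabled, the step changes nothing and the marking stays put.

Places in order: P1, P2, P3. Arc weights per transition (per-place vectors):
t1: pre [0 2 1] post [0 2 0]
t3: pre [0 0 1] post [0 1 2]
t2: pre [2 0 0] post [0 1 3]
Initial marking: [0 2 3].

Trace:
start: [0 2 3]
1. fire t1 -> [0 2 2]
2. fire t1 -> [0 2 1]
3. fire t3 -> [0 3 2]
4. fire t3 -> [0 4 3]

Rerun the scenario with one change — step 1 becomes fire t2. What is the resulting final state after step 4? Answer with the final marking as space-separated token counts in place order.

0 4 4

(re-executing from step 1 with the substitution; state before step 1: [0 2 3])
1. fire t2 -> [0 2 3]
2. fire t1 -> [0 2 2]
3. fire t3 -> [0 3 3]
4. fire t3 -> [0 4 4]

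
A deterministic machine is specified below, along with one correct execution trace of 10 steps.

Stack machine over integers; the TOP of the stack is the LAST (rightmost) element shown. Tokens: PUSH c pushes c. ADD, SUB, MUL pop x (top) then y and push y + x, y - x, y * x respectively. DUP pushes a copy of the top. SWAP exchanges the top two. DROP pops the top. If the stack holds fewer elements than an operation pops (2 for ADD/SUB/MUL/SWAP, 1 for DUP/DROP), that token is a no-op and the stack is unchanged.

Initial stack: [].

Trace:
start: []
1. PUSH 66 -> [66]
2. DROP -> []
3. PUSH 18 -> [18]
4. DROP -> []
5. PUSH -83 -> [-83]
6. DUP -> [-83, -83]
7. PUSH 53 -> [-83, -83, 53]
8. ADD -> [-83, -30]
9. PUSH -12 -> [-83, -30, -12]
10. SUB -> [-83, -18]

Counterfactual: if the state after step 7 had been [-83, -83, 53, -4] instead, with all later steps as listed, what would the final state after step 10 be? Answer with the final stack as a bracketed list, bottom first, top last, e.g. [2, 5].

[-83, -83, 61]

state after step 7 := [-83, -83, 53, -4]
8. ADD -> [-83, -83, 49]
9. PUSH -12 -> [-83, -83, 49, -12]
10. SUB -> [-83, -83, 61]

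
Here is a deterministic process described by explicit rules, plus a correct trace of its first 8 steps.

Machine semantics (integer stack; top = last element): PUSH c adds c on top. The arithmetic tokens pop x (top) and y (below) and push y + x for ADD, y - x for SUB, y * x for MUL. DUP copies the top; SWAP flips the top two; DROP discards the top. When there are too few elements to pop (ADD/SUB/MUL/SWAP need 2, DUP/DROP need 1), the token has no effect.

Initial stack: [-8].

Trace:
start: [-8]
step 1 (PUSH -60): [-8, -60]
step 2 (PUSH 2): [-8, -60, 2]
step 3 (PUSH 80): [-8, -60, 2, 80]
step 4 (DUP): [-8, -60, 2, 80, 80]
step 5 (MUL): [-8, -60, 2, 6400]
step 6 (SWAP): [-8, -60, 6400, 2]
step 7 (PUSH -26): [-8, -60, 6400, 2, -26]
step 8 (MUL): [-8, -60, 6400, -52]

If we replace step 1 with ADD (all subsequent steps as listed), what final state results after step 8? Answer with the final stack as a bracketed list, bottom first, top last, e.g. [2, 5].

(re-executing from step 1 with the substitution; state before step 1: [-8])
step 1 (ADD): [-8]
step 2 (PUSH 2): [-8, 2]
step 3 (PUSH 80): [-8, 2, 80]
step 4 (DUP): [-8, 2, 80, 80]
step 5 (MUL): [-8, 2, 6400]
step 6 (SWAP): [-8, 6400, 2]
step 7 (PUSH -26): [-8, 6400, 2, -26]
step 8 (MUL): [-8, 6400, -52]

[-8, 6400, -52]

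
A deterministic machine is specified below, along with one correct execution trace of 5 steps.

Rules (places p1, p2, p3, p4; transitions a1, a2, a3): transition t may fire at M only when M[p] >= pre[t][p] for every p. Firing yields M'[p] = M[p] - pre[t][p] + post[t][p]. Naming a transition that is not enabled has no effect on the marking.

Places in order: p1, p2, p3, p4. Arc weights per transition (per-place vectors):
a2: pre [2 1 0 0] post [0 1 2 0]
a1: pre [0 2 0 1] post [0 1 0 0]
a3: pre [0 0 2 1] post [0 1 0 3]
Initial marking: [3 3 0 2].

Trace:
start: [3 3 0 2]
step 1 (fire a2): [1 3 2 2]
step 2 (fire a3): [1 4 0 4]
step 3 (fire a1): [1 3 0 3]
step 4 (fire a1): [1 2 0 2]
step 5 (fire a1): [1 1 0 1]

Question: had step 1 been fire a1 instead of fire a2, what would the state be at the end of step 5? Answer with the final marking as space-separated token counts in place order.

(re-executing from step 1 with the substitution; state before step 1: [3 3 0 2])
step 1 (fire a1): [3 2 0 1]
step 2 (fire a3): [3 2 0 1]
step 3 (fire a1): [3 1 0 0]
step 4 (fire a1): [3 1 0 0]
step 5 (fire a1): [3 1 0 0]

3 1 0 0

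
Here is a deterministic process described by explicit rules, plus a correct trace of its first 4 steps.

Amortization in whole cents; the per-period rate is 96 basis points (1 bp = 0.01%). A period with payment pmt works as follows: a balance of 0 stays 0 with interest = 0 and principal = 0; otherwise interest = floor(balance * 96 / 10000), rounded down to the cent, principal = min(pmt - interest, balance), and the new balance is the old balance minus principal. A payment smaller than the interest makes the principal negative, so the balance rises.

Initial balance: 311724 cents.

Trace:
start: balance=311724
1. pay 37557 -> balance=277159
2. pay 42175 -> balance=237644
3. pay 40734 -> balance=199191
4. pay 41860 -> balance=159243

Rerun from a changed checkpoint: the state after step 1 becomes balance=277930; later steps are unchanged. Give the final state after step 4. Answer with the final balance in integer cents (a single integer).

state after step 1 := balance=277930
2. pay 42175 -> balance=238423
3. pay 40734 -> balance=199977
4. pay 41860 -> balance=160036

160036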